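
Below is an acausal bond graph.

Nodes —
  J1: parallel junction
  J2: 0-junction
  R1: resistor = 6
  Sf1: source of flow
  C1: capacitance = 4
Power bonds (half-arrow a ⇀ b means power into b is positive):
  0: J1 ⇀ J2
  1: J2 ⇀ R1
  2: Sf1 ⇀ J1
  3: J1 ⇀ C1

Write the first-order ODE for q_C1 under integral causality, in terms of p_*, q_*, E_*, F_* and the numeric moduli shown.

β2 stroke at Sf1  (Sf1 (Sf) sets flow on bond)
β3 stroke at J1  (prefer integral on C1)
β0 stroke at J2  (0-jn J1 has e-setter on 3)
β1 stroke at R1  (common-e at J2 fixed by 0)

dq_C1/dt = F_Sf1 - q_C1/24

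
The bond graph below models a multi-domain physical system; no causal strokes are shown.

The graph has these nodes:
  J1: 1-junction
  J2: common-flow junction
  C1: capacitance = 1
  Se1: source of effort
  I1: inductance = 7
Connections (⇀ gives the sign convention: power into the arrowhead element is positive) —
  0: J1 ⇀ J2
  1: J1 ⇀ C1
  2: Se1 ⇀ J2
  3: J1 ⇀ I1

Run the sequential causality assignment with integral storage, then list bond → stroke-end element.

β2 →J2  (Se1 (Se) sets effort on bond)
β0 →J1  (J2 needs exactly one f-in)
β1 →J1  (C1 outputs effort q/C1)
β3 →I1  (only one flow-in slot at J1)

b0 →J1
b1 →J1
b2 →J2
b3 →I1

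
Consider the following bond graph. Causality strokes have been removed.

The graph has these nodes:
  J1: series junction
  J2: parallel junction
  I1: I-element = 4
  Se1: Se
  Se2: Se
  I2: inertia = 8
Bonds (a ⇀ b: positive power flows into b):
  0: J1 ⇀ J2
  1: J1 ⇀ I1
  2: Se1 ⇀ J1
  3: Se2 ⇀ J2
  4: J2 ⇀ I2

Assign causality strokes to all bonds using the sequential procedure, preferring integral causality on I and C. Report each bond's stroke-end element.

b0 →J1
b1 →I1
b2 →J1
b3 →J2
b4 →I2

b2 →J1  (Se1 fixes effort; stroke away)
b3 →J2  (Se2 fixes effort; stroke away)
b0 →J1  (J2: bond 3 brought effort, rest push out)
b4 →I2  (0-jn J2 has e-setter on 3)
b1 →I1  (J1: last free bond brings flow in)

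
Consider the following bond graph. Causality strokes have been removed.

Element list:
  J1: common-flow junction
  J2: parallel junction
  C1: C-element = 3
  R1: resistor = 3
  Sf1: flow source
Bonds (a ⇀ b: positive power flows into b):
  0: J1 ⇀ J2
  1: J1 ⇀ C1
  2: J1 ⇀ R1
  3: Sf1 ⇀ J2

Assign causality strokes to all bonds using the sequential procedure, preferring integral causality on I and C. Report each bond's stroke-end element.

b3 stroke→Sf1  (Sf1 (Sf) sets flow on bond)
b0 stroke→J2  (J2: last free bond brings effort in)
b1 stroke→J1  (J1 flow already set via bond 0)
b2 stroke→J1  (common-f at J1 fixed by 0)

b0 stroke at J2
b1 stroke at J1
b2 stroke at J1
b3 stroke at Sf1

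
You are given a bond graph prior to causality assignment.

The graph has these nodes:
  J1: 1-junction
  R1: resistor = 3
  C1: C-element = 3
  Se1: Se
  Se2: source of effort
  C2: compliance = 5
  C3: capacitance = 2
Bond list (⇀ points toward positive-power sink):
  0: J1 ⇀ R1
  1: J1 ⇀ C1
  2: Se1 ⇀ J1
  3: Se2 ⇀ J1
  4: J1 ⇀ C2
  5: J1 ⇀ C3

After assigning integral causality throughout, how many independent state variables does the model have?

3  (C1, C2, C3 all integral)

β2 →J1  (source Se1 imposes e)
β3 →J1  (Se2 (Se) sets effort on bond)
β1 →J1  (C1 outputs effort q/C1)
β4 →J1  (C2 outputs effort q/C2)
β5 →J1  (C3 integral (e out))
β0 →R1  (only one flow-in slot at J1)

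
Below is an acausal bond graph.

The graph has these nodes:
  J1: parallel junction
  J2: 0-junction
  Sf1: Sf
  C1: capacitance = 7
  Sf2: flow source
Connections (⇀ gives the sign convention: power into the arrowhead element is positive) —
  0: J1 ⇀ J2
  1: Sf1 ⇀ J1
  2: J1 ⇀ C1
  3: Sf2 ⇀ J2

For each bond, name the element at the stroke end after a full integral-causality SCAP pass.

bond 0 stroke at J2
bond 1 stroke at Sf1
bond 2 stroke at J1
bond 3 stroke at Sf2

#1 →Sf1  (Sf1: flow source, stroke at near end)
#3 →Sf2  (Sf2 fixes flow; stroke at Sf2)
#0 →J2  (closing 0-jn rule on J2)
#2 →J1  (J1 needs exactly one e-in)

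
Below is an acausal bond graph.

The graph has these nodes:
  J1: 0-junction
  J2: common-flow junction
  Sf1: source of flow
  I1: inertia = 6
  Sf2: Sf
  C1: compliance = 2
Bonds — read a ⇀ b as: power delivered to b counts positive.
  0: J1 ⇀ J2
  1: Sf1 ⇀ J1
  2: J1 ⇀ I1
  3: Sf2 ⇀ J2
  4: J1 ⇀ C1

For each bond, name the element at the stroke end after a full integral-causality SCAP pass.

β1 stroke at Sf1  (Sf1: flow source, stroke at near end)
β3 stroke at Sf2  (Sf2 fixes flow; stroke at Sf2)
β0 stroke at J2  (J2: bond 3 brought flow, rest push out)
β2 stroke at I1  (I1: I, integral causality)
β4 stroke at J1  (J1 needs exactly one e-in)

b0 →J2
b1 →Sf1
b2 →I1
b3 →Sf2
b4 →J1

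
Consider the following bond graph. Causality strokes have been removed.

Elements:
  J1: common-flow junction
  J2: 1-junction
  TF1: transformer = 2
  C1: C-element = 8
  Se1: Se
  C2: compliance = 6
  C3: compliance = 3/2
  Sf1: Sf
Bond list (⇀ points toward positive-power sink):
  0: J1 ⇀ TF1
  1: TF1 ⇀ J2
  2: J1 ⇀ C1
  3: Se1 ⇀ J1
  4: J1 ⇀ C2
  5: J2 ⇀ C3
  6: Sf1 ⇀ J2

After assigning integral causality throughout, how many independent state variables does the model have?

3  (C1, C2, C3 all integral)

bond 3 stroke→J1  (Se1 fixes effort; stroke away)
bond 6 stroke→Sf1  (Sf1: flow source, stroke at near end)
bond 1 stroke→J2  (J2: bond 6 brought flow, rest push out)
bond 5 stroke→J2  (1-jn J2 has f-setter on 6)
bond 0 stroke→TF1  (TF1 one-in-one-out from 1)
bond 2 stroke→J1  (J1: bond 0 brought flow, rest push out)
bond 4 stroke→J1  (J1 flow already set via bond 0)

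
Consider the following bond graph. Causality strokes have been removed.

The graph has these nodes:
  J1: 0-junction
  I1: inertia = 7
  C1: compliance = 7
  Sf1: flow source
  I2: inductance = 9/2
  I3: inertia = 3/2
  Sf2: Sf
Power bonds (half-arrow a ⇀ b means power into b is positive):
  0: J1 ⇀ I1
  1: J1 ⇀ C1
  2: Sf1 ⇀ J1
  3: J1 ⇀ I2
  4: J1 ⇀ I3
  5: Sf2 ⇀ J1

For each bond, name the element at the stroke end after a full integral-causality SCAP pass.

b0 stroke→I1
b1 stroke→J1
b2 stroke→Sf1
b3 stroke→I2
b4 stroke→I3
b5 stroke→Sf2

#2 stroke→Sf1  (Sf1: flow source, stroke at near end)
#5 stroke→Sf2  (Sf2 (Sf) sets flow on bond)
#0 stroke→I1  (I1 outputs flow p/I1)
#1 stroke→J1  (C1: C, integral causality)
#3 stroke→I2  (0-jn J1 has e-setter on 1)
#4 stroke→I3  (J1 effort already set via bond 1)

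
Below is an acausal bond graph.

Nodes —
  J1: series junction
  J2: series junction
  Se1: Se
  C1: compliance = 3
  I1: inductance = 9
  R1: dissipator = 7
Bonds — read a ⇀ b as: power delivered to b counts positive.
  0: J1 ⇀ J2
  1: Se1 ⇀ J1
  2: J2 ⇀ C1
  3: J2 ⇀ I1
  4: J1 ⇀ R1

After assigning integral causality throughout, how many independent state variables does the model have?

2  (C1, I1 all integral)

bond 1 stroke→J1  (Se1 fixes effort; stroke away)
bond 2 stroke→J2  (C1 outputs effort q/C1)
bond 3 stroke→I1  (I1: I, integral causality)
bond 0 stroke→J2  (J2 flow already set via bond 3)
bond 4 stroke→J1  (1-jn J1 has f-setter on 0)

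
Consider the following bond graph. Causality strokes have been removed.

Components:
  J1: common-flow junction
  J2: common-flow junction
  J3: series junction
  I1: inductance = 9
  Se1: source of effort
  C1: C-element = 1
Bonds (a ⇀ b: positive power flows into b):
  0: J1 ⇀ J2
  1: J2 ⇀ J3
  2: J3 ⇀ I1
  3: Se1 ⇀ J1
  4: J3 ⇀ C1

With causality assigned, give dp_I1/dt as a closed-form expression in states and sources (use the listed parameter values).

β3 |J1  (source Se1 imposes e)
β0 |J2  (J1: last free bond brings flow in)
β1 |J3  (closing 1-jn rule on J2)
β2 |I1  (I1 integral (f out))
β4 |J3  (J3: bond 2 brought flow, rest push out)

dp_I1/dt = E_Se1 - q_C1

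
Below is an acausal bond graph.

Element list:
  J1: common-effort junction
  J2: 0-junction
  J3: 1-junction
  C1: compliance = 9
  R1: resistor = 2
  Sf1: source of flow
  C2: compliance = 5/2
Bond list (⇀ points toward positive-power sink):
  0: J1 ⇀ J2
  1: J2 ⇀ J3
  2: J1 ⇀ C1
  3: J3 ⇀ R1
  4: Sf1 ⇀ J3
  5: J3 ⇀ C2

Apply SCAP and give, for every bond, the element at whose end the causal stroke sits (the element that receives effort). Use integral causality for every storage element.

bond 4 |Sf1  (Sf1 fixes flow; stroke at Sf1)
bond 1 |J3  (J3: bond 4 brought flow, rest push out)
bond 3 |J3  (J3 flow already set via bond 4)
bond 5 |J3  (J3 flow already set via bond 4)
bond 0 |J2  (J2: last free bond brings effort in)
bond 2 |J1  (closing 0-jn rule on J1)

bond 0 stroke→J2
bond 1 stroke→J3
bond 2 stroke→J1
bond 3 stroke→J3
bond 4 stroke→Sf1
bond 5 stroke→J3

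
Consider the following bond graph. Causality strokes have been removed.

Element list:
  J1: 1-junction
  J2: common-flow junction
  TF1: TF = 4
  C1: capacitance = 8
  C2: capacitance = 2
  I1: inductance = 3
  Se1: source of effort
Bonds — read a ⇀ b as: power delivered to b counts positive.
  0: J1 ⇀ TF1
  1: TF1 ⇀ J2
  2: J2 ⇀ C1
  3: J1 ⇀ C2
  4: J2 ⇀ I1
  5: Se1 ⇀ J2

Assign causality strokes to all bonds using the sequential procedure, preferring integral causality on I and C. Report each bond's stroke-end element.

b0 →TF1
b1 →J2
b2 →J2
b3 →J1
b4 →I1
b5 →J2

b5 stroke at J2  (source Se1 imposes e)
b2 stroke at J2  (prefer integral on C1)
b3 stroke at J1  (prefer integral on C2)
b0 stroke at TF1  (closing 1-jn rule on J1)
b1 stroke at J2  (TF1 one-in-one-out from 0)
b4 stroke at I1  (J2: last free bond brings flow in)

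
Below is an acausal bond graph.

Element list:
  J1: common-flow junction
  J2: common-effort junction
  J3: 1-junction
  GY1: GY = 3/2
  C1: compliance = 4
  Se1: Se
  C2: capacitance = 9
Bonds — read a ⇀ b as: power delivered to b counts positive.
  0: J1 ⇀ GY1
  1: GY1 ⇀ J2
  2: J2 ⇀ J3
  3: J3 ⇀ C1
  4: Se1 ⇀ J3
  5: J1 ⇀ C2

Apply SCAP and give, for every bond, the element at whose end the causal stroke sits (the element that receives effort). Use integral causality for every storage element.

b4 |J3  (Se1: effort source, stroke at far end)
b3 |J3  (C1 outputs effort q/C1)
b2 |J2  (J3 needs exactly one f-in)
b1 |GY1  (J2 effort already set via bond 2)
b0 |GY1  (through GY1, causality inverts; strokes same side of GY1)
b5 |J1  (1-jn J1 has f-setter on 0)

b0 →GY1
b1 →GY1
b2 →J2
b3 →J3
b4 →J3
b5 →J1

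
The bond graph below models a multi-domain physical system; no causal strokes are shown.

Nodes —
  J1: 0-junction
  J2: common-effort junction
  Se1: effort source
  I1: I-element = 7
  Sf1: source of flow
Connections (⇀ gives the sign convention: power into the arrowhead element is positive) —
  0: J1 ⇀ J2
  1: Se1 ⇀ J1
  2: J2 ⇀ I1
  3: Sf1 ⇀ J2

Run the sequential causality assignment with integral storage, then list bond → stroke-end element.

#0 stroke→J2
#1 stroke→J1
#2 stroke→I1
#3 stroke→Sf1

β1 |J1  (Se1: effort source, stroke at far end)
β3 |Sf1  (Sf1: flow source, stroke at near end)
β0 |J2  (common-e at J1 fixed by 1)
β2 |I1  (common-e at J2 fixed by 0)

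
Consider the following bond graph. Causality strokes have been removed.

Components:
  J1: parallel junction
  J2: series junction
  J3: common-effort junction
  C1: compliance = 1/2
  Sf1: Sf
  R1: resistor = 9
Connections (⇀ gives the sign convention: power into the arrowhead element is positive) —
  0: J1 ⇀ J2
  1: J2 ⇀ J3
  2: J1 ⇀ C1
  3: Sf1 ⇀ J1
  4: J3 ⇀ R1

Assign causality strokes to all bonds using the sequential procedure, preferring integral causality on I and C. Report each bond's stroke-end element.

#0 →J2
#1 →J3
#2 →J1
#3 →Sf1
#4 →R1

b3 |Sf1  (Sf1 fixes flow; stroke at Sf1)
b2 |J1  (prefer integral on C1)
b0 |J2  (0-jn J1 has e-setter on 2)
b1 |J3  (only one flow-in slot at J2)
b4 |R1  (J3 effort already set via bond 1)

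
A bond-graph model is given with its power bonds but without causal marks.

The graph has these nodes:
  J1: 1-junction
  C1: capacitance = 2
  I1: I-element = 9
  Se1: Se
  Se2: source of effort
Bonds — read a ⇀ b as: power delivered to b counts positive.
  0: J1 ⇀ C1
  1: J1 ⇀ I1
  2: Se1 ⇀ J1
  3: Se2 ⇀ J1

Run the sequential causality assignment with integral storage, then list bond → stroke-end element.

b0 |J1
b1 |I1
b2 |J1
b3 |J1

b2 stroke→J1  (Se1 (Se) sets effort on bond)
b3 stroke→J1  (Se2 (Se) sets effort on bond)
b0 stroke→J1  (C1: C, integral causality)
b1 stroke→I1  (J1: last free bond brings flow in)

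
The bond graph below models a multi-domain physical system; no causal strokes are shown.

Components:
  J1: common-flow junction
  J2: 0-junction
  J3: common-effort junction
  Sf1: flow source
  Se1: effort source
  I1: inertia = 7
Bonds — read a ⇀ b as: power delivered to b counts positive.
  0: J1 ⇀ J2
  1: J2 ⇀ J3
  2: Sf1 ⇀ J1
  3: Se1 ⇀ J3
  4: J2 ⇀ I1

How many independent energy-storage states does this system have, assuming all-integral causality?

bond 2 stroke at Sf1  (Sf1 fixes flow; stroke at Sf1)
bond 3 stroke at J3  (Se1 (Se) sets effort on bond)
bond 0 stroke at J1  (1-jn J1 has f-setter on 2)
bond 1 stroke at J2  (J3 effort already set via bond 3)
bond 4 stroke at I1  (J2: bond 1 brought effort, rest push out)

1  (I1 all integral)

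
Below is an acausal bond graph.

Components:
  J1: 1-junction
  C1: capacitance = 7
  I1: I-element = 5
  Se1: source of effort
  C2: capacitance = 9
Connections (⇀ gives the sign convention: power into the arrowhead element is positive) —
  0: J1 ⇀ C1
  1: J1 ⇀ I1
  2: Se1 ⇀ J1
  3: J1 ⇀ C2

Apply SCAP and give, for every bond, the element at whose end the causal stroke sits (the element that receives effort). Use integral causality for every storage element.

#0 stroke at J1
#1 stroke at I1
#2 stroke at J1
#3 stroke at J1

β2 →J1  (source Se1 imposes e)
β0 →J1  (C1 integral (e out))
β1 →I1  (prefer integral on I1)
β3 →J1  (common-f at J1 fixed by 1)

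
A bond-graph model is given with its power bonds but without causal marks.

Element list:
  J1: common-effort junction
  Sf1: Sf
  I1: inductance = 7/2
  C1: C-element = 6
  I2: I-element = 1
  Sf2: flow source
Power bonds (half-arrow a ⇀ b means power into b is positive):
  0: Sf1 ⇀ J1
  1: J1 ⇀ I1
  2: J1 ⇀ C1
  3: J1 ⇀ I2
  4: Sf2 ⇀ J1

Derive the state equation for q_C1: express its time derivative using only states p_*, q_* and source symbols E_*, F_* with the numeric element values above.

β0 →Sf1  (source Sf1 imposes f)
β4 →Sf2  (Sf2 (Sf) sets flow on bond)
β1 →I1  (I1 integral (f out))
β2 →J1  (prefer integral on C1)
β3 →I2  (common-e at J1 fixed by 2)

dq_C1/dt = F_Sf1 + F_Sf2 - 2*p_I1/7 - p_I2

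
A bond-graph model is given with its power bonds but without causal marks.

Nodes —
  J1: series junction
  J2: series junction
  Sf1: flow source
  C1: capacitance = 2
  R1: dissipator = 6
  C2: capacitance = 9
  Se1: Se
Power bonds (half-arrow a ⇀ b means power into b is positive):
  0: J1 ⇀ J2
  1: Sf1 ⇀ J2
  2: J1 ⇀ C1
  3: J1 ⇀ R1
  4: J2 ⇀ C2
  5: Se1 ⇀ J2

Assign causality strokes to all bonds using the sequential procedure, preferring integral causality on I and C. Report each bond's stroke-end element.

β0 stroke at J2
β1 stroke at Sf1
β2 stroke at J1
β3 stroke at J1
β4 stroke at J2
β5 stroke at J2

#1 stroke→Sf1  (Sf1: flow source, stroke at near end)
#5 stroke→J2  (Se1 (Se) sets effort on bond)
#0 stroke→J2  (1-jn J2 has f-setter on 1)
#4 stroke→J2  (J2: bond 1 brought flow, rest push out)
#2 stroke→J1  (common-f at J1 fixed by 0)
#3 stroke→J1  (common-f at J1 fixed by 0)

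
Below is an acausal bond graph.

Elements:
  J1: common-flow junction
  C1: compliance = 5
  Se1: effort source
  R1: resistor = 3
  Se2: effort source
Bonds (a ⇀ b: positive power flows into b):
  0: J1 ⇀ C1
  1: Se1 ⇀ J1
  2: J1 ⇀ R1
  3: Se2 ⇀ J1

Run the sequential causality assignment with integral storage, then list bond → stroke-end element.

bond 0 stroke at J1
bond 1 stroke at J1
bond 2 stroke at R1
bond 3 stroke at J1

#1 stroke→J1  (Se1 (Se) sets effort on bond)
#3 stroke→J1  (Se2: effort source, stroke at far end)
#0 stroke→J1  (C1 outputs effort q/C1)
#2 stroke→R1  (closing 1-jn rule on J1)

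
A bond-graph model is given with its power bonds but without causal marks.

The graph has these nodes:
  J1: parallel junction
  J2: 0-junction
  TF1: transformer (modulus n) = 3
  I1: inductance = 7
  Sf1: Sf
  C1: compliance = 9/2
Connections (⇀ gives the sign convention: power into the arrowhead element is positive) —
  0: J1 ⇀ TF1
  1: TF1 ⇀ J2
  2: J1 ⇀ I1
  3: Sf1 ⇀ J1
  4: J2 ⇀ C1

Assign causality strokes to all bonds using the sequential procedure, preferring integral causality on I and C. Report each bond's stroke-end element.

b3 |Sf1  (Sf1: flow source, stroke at near end)
b2 |I1  (I1 outputs flow p/I1)
b0 |J1  (J1 needs exactly one e-in)
b1 |TF1  (TF1 one-in-one-out from 0)
b4 |J2  (closing 0-jn rule on J2)

b0 stroke at J1
b1 stroke at TF1
b2 stroke at I1
b3 stroke at Sf1
b4 stroke at J2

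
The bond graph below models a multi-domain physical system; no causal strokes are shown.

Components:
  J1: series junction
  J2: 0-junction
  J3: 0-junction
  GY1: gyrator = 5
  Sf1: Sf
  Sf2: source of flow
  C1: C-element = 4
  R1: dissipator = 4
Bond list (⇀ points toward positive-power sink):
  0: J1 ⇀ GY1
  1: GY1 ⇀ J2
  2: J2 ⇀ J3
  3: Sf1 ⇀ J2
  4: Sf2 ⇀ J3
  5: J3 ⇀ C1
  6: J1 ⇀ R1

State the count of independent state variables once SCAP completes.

1  (C1 all integral)

bond 3 →Sf1  (source Sf1 imposes f)
bond 4 →Sf2  (Sf2 fixes flow; stroke at Sf2)
bond 5 →J3  (C1 outputs effort q/C1)
bond 2 →J2  (J3: bond 5 brought effort, rest push out)
bond 1 →GY1  (J2: bond 2 brought effort, rest push out)
bond 0 →GY1  (through GY1, causality inverts; strokes same side of GY1)
bond 6 →J1  (J1 flow already set via bond 0)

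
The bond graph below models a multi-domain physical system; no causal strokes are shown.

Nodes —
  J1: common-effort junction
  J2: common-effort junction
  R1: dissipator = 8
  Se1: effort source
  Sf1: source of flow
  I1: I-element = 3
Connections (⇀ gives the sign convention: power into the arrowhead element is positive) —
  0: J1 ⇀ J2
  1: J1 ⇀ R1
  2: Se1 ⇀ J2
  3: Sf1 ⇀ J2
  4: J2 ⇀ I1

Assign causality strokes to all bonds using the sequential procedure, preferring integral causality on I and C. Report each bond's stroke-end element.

bond 0 →J1
bond 1 →R1
bond 2 →J2
bond 3 →Sf1
bond 4 →I1

b2 →J2  (Se1 (Se) sets effort on bond)
b3 →Sf1  (source Sf1 imposes f)
b0 →J1  (J2 effort already set via bond 2)
b4 →I1  (J2 effort already set via bond 2)
b1 →R1  (J1: bond 0 brought effort, rest push out)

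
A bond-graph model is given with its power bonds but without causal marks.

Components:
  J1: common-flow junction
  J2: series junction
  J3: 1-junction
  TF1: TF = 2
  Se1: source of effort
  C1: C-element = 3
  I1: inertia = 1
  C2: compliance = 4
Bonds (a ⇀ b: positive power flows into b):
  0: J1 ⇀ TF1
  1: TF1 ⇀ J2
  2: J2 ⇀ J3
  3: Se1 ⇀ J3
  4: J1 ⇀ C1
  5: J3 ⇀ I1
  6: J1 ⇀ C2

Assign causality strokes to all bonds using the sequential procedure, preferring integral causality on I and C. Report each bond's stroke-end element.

β3 stroke at J3  (source Se1 imposes e)
β4 stroke at J1  (C1: C, integral causality)
β5 stroke at I1  (I1 integral (f out))
β2 stroke at J3  (common-f at J3 fixed by 5)
β1 stroke at J2  (J2 flow already set via bond 2)
β0 stroke at TF1  (through TF1, causality passes straight; one stroke at TF1)
β6 stroke at J1  (J1 flow already set via bond 0)

β0 stroke at TF1
β1 stroke at J2
β2 stroke at J3
β3 stroke at J3
β4 stroke at J1
β5 stroke at I1
β6 stroke at J1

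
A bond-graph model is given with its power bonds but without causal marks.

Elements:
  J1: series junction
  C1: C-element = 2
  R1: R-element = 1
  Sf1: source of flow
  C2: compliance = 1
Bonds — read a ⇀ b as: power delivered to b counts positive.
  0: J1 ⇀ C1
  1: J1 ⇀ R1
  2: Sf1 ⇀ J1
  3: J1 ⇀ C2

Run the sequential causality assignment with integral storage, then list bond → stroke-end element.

#0 stroke at J1
#1 stroke at J1
#2 stroke at Sf1
#3 stroke at J1

β2 →Sf1  (Sf1 fixes flow; stroke at Sf1)
β0 →J1  (J1 flow already set via bond 2)
β1 →J1  (J1 flow already set via bond 2)
β3 →J1  (common-f at J1 fixed by 2)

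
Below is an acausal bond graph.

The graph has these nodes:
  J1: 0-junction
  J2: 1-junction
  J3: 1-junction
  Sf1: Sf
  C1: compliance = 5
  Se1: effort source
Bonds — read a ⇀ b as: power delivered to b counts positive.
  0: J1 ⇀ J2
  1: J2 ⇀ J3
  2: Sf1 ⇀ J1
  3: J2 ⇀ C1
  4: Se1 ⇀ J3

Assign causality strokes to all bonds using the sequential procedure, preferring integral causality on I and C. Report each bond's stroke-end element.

#0 stroke at J1
#1 stroke at J2
#2 stroke at Sf1
#3 stroke at J2
#4 stroke at J3

#2 stroke at Sf1  (Sf1 fixes flow; stroke at Sf1)
#4 stroke at J3  (Se1: effort source, stroke at far end)
#0 stroke at J1  (J1: last free bond brings effort in)
#1 stroke at J2  (1-jn J2 has f-setter on 0)
#3 stroke at J2  (J2: bond 0 brought flow, rest push out)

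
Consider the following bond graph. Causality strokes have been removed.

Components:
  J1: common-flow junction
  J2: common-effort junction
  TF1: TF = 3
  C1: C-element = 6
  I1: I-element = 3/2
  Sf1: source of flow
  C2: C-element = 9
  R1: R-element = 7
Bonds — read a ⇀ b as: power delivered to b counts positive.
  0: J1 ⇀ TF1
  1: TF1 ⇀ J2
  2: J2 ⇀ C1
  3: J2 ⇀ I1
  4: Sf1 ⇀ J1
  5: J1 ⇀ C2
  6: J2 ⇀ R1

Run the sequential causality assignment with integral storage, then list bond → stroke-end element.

β4 |Sf1  (Sf1: flow source, stroke at near end)
β0 |J1  (common-f at J1 fixed by 4)
β5 |J1  (common-f at J1 fixed by 4)
β1 |TF1  (through TF1, causality passes straight; one stroke at TF1)
β2 |J2  (C1 integral (e out))
β3 |I1  (0-jn J2 has e-setter on 2)
β6 |R1  (common-e at J2 fixed by 2)

β0 →J1
β1 →TF1
β2 →J2
β3 →I1
β4 →Sf1
β5 →J1
β6 →R1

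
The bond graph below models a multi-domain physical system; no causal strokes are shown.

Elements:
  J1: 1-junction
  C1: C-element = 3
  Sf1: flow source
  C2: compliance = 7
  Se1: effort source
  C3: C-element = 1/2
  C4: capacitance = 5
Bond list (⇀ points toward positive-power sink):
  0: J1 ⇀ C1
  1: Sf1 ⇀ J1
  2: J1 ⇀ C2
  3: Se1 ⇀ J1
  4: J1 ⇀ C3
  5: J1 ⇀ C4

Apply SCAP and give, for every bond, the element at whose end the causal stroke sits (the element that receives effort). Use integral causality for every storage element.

β1 |Sf1  (Sf1 fixes flow; stroke at Sf1)
β3 |J1  (Se1 (Se) sets effort on bond)
β0 |J1  (1-jn J1 has f-setter on 1)
β2 |J1  (J1 flow already set via bond 1)
β4 |J1  (common-f at J1 fixed by 1)
β5 |J1  (J1 flow already set via bond 1)

bond 0 →J1
bond 1 →Sf1
bond 2 →J1
bond 3 →J1
bond 4 →J1
bond 5 →J1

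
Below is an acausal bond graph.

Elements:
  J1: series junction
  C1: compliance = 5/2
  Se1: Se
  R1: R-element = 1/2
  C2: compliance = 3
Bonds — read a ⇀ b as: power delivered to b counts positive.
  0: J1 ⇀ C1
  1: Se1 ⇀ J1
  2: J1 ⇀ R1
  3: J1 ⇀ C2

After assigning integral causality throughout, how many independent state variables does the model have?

2  (C1, C2 all integral)

β1 →J1  (Se1: effort source, stroke at far end)
β0 →J1  (C1 outputs effort q/C1)
β3 →J1  (C2: C, integral causality)
β2 →R1  (only one flow-in slot at J1)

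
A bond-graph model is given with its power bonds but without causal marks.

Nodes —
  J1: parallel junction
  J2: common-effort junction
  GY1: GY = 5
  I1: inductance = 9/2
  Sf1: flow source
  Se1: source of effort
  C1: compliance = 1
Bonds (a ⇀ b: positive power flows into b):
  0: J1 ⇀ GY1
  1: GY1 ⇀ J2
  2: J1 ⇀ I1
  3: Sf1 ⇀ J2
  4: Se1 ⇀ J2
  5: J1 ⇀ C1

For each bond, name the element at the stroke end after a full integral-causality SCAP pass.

#0 stroke→GY1
#1 stroke→GY1
#2 stroke→I1
#3 stroke→Sf1
#4 stroke→J2
#5 stroke→J1

β3 |Sf1  (Sf1 fixes flow; stroke at Sf1)
β4 |J2  (Se1: effort source, stroke at far end)
β1 |GY1  (common-e at J2 fixed by 4)
β0 |GY1  (GY1 both-in/both-out from 1)
β2 |I1  (I1 integral (f out))
β5 |J1  (J1 needs exactly one e-in)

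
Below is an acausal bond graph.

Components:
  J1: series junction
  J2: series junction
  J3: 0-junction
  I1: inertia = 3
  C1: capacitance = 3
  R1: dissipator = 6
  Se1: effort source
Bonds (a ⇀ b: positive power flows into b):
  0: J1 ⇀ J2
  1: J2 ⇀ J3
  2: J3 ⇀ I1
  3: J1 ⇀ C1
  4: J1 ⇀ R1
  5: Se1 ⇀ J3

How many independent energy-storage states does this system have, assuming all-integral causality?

2  (C1, I1 all integral)

bond 5 →J3  (Se1: effort source, stroke at far end)
bond 1 →J2  (common-e at J3 fixed by 5)
bond 2 →I1  (0-jn J3 has e-setter on 5)
bond 0 →J1  (only one flow-in slot at J2)
bond 3 →J1  (C1 outputs effort q/C1)
bond 4 →R1  (only one flow-in slot at J1)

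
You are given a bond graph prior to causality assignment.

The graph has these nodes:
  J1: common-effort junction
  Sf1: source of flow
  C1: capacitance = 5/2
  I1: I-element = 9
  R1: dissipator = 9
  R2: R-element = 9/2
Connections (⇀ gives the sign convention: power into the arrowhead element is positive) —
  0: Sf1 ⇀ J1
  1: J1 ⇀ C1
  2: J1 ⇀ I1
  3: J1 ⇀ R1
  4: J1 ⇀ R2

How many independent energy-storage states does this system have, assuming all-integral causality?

2  (C1, I1 all integral)

β0 stroke at Sf1  (Sf1: flow source, stroke at near end)
β1 stroke at J1  (C1 integral (e out))
β2 stroke at I1  (0-jn J1 has e-setter on 1)
β3 stroke at R1  (common-e at J1 fixed by 1)
β4 stroke at R2  (J1: bond 1 brought effort, rest push out)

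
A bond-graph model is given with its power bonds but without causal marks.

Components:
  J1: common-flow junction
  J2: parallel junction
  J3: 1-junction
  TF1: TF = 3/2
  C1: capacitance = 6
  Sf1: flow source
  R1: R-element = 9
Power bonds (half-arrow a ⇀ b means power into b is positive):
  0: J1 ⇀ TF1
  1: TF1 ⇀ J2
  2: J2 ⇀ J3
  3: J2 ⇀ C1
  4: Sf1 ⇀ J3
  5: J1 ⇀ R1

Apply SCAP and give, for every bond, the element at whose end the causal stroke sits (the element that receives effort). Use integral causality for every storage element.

β0 stroke→J1
β1 stroke→TF1
β2 stroke→J3
β3 stroke→J2
β4 stroke→Sf1
β5 stroke→R1

#4 stroke→Sf1  (Sf1: flow source, stroke at near end)
#2 stroke→J3  (J3 flow already set via bond 4)
#3 stroke→J2  (C1: C, integral causality)
#1 stroke→TF1  (J2 effort already set via bond 3)
#0 stroke→J1  (TF1: transformer flips bond 1)
#5 stroke→R1  (J1 needs exactly one f-in)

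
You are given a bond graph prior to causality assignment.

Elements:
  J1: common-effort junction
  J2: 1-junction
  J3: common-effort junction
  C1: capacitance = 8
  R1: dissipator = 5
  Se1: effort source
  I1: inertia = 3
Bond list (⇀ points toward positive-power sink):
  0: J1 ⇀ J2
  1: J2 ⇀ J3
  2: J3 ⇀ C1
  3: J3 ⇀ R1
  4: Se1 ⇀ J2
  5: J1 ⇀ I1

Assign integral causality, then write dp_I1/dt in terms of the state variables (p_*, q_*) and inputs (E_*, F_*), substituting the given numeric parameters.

dp_I1/dt = -E_Se1 + q_C1/8

β4 →J2  (Se1: effort source, stroke at far end)
β2 →J3  (C1 outputs effort q/C1)
β1 →J2  (J3: bond 2 brought effort, rest push out)
β3 →R1  (0-jn J3 has e-setter on 2)
β0 →J1  (J2: last free bond brings flow in)
β5 →I1  (0-jn J1 has e-setter on 0)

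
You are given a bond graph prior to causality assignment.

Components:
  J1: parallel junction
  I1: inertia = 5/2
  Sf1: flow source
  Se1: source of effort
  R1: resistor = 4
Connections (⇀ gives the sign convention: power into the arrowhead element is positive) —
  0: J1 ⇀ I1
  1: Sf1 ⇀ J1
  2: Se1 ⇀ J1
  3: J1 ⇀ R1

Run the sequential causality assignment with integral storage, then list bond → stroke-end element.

b1 stroke→Sf1  (source Sf1 imposes f)
b2 stroke→J1  (Se1 (Se) sets effort on bond)
b0 stroke→I1  (0-jn J1 has e-setter on 2)
b3 stroke→R1  (J1: bond 2 brought effort, rest push out)

β0 stroke→I1
β1 stroke→Sf1
β2 stroke→J1
β3 stroke→R1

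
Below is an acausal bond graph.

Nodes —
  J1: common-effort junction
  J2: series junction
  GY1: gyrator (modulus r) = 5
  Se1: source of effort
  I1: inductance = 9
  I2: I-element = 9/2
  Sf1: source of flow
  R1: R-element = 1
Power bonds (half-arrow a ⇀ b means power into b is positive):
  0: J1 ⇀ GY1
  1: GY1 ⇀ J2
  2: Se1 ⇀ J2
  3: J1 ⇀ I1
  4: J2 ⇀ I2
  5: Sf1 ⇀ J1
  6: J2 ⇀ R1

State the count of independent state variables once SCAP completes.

b2 →J2  (source Se1 imposes e)
b5 →Sf1  (Sf1 (Sf) sets flow on bond)
b3 →I1  (I1: I, integral causality)
b0 →J1  (J1: last free bond brings effort in)
b1 →J2  (GY1 both-in/both-out from 0)
b4 →I2  (prefer integral on I2)
b6 →J2  (1-jn J2 has f-setter on 4)

2  (I1, I2 all integral)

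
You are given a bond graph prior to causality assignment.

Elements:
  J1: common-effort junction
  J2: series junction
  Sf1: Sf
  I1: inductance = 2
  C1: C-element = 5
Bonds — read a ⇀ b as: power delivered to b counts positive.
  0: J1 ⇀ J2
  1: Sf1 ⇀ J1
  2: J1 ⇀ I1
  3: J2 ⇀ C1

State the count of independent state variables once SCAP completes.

#1 stroke at Sf1  (source Sf1 imposes f)
#2 stroke at I1  (I1 outputs flow p/I1)
#0 stroke at J1  (closing 0-jn rule on J1)
#3 stroke at J2  (J2: bond 0 brought flow, rest push out)

2  (C1, I1 all integral)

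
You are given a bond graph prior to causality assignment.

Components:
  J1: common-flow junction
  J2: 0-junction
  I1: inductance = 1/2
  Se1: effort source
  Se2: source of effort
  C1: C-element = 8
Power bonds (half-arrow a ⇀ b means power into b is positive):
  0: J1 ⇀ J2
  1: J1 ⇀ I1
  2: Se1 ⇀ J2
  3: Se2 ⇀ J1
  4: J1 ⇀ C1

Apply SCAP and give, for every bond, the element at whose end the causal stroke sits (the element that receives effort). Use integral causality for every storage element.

b2 stroke→J2  (Se1: effort source, stroke at far end)
b3 stroke→J1  (Se2: effort source, stroke at far end)
b0 stroke→J1  (common-e at J2 fixed by 2)
b1 stroke→I1  (I1 integral (f out))
b4 stroke→J1  (J1 flow already set via bond 1)

#0 stroke at J1
#1 stroke at I1
#2 stroke at J2
#3 stroke at J1
#4 stroke at J1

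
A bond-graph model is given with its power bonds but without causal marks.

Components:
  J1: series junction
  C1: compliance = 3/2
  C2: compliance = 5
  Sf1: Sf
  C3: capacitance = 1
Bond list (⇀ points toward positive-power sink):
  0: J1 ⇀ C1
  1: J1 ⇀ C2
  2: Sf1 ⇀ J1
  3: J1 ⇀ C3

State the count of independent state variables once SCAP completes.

3  (C1, C2, C3 all integral)

β2 stroke→Sf1  (source Sf1 imposes f)
β0 stroke→J1  (J1 flow already set via bond 2)
β1 stroke→J1  (J1 flow already set via bond 2)
β3 stroke→J1  (common-f at J1 fixed by 2)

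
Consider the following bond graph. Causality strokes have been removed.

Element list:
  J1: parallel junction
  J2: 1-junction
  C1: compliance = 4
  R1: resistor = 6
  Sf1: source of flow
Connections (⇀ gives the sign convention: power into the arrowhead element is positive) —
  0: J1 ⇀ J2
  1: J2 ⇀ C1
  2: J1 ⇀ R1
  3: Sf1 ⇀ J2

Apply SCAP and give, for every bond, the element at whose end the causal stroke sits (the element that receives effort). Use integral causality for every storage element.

#0 →J2
#1 →J2
#2 →J1
#3 →Sf1

bond 3 →Sf1  (Sf1 (Sf) sets flow on bond)
bond 0 →J2  (J2 flow already set via bond 3)
bond 1 →J2  (J2: bond 3 brought flow, rest push out)
bond 2 →J1  (J1: last free bond brings effort in)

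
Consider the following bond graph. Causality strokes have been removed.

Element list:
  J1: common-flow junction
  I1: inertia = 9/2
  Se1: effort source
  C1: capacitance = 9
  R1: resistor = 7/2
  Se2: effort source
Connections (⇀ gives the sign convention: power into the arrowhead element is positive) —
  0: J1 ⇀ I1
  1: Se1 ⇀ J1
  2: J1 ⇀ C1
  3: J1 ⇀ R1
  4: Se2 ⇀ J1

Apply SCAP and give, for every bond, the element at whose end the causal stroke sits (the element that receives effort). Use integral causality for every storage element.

b0 stroke→I1
b1 stroke→J1
b2 stroke→J1
b3 stroke→J1
b4 stroke→J1

#1 →J1  (Se1 fixes effort; stroke away)
#4 →J1  (Se2 fixes effort; stroke away)
#0 →I1  (I1 outputs flow p/I1)
#2 →J1  (1-jn J1 has f-setter on 0)
#3 →J1  (J1 flow already set via bond 0)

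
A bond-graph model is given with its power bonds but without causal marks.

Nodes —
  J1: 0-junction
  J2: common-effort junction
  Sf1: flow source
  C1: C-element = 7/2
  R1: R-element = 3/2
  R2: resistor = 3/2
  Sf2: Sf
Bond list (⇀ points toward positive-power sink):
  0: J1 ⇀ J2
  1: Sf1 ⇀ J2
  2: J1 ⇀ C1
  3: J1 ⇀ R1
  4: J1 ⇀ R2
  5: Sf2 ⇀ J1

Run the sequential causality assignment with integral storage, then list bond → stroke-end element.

#0 stroke→J2
#1 stroke→Sf1
#2 stroke→J1
#3 stroke→R1
#4 stroke→R2
#5 stroke→Sf2

bond 1 →Sf1  (Sf1 fixes flow; stroke at Sf1)
bond 5 →Sf2  (Sf2: flow source, stroke at near end)
bond 0 →J2  (only one effort-in slot at J2)
bond 2 →J1  (prefer integral on C1)
bond 3 →R1  (common-e at J1 fixed by 2)
bond 4 →R2  (J1 effort already set via bond 2)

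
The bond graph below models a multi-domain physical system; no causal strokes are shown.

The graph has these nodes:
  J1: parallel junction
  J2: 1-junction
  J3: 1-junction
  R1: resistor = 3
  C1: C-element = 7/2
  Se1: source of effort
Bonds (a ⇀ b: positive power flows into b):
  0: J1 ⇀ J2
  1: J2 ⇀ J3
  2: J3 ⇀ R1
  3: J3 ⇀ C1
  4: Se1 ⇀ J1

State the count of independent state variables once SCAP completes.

bond 4 stroke at J1  (source Se1 imposes e)
bond 0 stroke at J2  (common-e at J1 fixed by 4)
bond 1 stroke at J3  (only one flow-in slot at J2)
bond 3 stroke at J3  (C1 outputs effort q/C1)
bond 2 stroke at R1  (only one flow-in slot at J3)

1  (C1 all integral)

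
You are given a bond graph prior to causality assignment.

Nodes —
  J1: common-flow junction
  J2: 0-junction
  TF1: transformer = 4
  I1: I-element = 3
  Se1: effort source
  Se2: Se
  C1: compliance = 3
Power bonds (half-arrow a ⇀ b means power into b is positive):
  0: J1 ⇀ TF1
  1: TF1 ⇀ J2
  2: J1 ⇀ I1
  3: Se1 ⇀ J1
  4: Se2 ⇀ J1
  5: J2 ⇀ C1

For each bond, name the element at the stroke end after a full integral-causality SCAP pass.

#3 →J1  (source Se1 imposes e)
#4 →J1  (Se2 (Se) sets effort on bond)
#2 →I1  (I1 outputs flow p/I1)
#0 →J1  (1-jn J1 has f-setter on 2)
#1 →TF1  (TF1: transformer flips bond 0)
#5 →J2  (J2: last free bond brings effort in)

β0 →J1
β1 →TF1
β2 →I1
β3 →J1
β4 →J1
β5 →J2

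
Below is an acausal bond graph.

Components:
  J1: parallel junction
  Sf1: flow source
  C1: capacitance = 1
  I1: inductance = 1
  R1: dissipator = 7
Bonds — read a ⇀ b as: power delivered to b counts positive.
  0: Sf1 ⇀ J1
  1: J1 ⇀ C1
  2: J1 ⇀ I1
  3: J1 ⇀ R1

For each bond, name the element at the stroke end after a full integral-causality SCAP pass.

β0 stroke at Sf1  (Sf1 (Sf) sets flow on bond)
β1 stroke at J1  (C1 integral (e out))
β2 stroke at I1  (J1: bond 1 brought effort, rest push out)
β3 stroke at R1  (common-e at J1 fixed by 1)

b0 |Sf1
b1 |J1
b2 |I1
b3 |R1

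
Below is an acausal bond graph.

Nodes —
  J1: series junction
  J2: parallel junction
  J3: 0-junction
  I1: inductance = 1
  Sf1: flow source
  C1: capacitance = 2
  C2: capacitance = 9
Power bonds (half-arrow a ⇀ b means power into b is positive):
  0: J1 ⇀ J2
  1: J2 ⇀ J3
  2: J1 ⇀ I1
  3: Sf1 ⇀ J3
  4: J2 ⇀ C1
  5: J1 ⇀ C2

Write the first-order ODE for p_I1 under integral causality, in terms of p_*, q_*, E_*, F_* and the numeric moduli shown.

dp_I1/dt = -q_C1/2 - q_C2/9

bond 3 stroke→Sf1  (source Sf1 imposes f)
bond 1 stroke→J3  (J3 needs exactly one e-in)
bond 2 stroke→I1  (prefer integral on I1)
bond 0 stroke→J1  (common-f at J1 fixed by 2)
bond 5 stroke→J1  (1-jn J1 has f-setter on 2)
bond 4 stroke→J2  (J2: last free bond brings effort in)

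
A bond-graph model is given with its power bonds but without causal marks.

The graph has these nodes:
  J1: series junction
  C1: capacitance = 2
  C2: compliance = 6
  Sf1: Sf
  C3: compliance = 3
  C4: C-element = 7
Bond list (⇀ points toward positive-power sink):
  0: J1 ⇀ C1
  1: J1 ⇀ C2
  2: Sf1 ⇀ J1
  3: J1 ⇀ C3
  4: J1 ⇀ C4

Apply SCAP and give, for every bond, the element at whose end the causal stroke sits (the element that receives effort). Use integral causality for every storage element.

#0 stroke at J1
#1 stroke at J1
#2 stroke at Sf1
#3 stroke at J1
#4 stroke at J1

β2 →Sf1  (source Sf1 imposes f)
β0 →J1  (common-f at J1 fixed by 2)
β1 →J1  (common-f at J1 fixed by 2)
β3 →J1  (common-f at J1 fixed by 2)
β4 →J1  (J1: bond 2 brought flow, rest push out)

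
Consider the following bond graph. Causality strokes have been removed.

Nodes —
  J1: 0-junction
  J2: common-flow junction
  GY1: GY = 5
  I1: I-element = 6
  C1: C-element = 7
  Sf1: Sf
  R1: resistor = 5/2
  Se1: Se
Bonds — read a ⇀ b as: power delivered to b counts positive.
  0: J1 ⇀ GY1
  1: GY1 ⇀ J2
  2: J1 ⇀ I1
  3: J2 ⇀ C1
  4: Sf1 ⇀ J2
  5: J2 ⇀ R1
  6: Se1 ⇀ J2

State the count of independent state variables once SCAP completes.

2  (C1, I1 all integral)

bond 4 stroke→Sf1  (source Sf1 imposes f)
bond 6 stroke→J2  (Se1 fixes effort; stroke away)
bond 1 stroke→J2  (common-f at J2 fixed by 4)
bond 3 stroke→J2  (common-f at J2 fixed by 4)
bond 5 stroke→J2  (J2: bond 4 brought flow, rest push out)
bond 0 stroke→J1  (GY GY1: same side as bond 1)
bond 2 stroke→I1  (0-jn J1 has e-setter on 0)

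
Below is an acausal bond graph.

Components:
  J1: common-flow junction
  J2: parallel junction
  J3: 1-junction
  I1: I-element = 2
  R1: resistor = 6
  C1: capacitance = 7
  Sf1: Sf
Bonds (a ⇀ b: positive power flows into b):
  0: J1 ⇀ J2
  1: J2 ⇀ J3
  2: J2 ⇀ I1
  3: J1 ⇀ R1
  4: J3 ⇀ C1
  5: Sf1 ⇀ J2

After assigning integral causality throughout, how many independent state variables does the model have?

#5 |Sf1  (Sf1 fixes flow; stroke at Sf1)
#2 |I1  (I1: I, integral causality)
#4 |J3  (C1 integral (e out))
#1 |J2  (J3: last free bond brings flow in)
#0 |J1  (common-e at J2 fixed by 1)
#3 |R1  (only one flow-in slot at J1)

2  (C1, I1 all integral)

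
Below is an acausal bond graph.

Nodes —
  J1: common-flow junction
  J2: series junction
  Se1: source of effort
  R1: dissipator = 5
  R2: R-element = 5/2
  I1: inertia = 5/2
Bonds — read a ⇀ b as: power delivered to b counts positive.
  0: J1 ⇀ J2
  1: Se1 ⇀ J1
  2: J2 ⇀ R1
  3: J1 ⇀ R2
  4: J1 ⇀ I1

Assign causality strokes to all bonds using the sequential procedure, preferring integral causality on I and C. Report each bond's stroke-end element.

bond 0 →J1
bond 1 →J1
bond 2 →J2
bond 3 →J1
bond 4 →I1

β1 stroke→J1  (Se1 (Se) sets effort on bond)
β4 stroke→I1  (prefer integral on I1)
β0 stroke→J1  (common-f at J1 fixed by 4)
β3 stroke→J1  (J1 flow already set via bond 4)
β2 stroke→J2  (common-f at J2 fixed by 0)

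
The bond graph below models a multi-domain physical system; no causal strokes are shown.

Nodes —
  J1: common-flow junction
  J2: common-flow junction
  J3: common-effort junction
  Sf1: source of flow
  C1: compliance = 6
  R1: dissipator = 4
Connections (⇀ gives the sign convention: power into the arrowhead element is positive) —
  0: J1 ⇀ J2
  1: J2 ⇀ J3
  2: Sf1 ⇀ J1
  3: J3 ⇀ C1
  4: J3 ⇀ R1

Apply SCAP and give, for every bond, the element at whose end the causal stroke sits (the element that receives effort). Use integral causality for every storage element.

bond 0 stroke at J1
bond 1 stroke at J2
bond 2 stroke at Sf1
bond 3 stroke at J3
bond 4 stroke at R1

bond 2 →Sf1  (Sf1 (Sf) sets flow on bond)
bond 0 →J1  (1-jn J1 has f-setter on 2)
bond 1 →J2  (J2 flow already set via bond 0)
bond 3 →J3  (C1 outputs effort q/C1)
bond 4 →R1  (0-jn J3 has e-setter on 3)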